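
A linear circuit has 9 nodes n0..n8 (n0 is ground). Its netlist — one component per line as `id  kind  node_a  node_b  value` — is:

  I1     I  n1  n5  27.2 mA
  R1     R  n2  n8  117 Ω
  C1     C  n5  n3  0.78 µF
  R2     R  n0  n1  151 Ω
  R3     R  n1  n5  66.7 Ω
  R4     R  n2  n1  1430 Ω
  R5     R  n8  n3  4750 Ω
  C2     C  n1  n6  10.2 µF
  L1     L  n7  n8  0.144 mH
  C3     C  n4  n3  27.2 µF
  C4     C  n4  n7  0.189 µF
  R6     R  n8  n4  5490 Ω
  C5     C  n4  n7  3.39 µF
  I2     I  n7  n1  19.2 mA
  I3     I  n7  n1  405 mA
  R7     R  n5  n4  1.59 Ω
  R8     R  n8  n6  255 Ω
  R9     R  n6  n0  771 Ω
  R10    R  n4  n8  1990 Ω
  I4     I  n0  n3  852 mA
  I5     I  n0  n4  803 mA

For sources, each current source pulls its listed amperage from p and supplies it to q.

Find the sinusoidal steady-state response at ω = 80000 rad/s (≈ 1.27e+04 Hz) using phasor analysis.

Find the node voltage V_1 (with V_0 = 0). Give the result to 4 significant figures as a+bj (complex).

209.0-0.002935j V

Apply KCL at each of the 8 non-ground nodes and solve the resulting linear system.
Node n1: branches {I1, R2, R3, R4, C2, I2, I3} → V_1 = 209.0-0.002935j
Node n2: branches {R1, R4} → V_2 = 269.4-0.7421j
Node n3: branches {C1, R5, C3, I4} → V_3 = 274.4-0.2637j
Node n4: branches {C3, C4, R6, C5, R7, R10, I5} → V_4 = 274.4+0.1133j
Node n5: branches {I1, C1, R3, R7} → V_5 = 273.0+0.2454j
Node n6: branches {C2, R8, R9} → V_6 = 209.0+0.01499j
Node n7: branches {L1, C4, C5, I2, I3} → V_7 = 274.4+2.638j
Node n8: branches {R1, R5, L1, R6, R8, R10} → V_8 = 274.4-0.8026j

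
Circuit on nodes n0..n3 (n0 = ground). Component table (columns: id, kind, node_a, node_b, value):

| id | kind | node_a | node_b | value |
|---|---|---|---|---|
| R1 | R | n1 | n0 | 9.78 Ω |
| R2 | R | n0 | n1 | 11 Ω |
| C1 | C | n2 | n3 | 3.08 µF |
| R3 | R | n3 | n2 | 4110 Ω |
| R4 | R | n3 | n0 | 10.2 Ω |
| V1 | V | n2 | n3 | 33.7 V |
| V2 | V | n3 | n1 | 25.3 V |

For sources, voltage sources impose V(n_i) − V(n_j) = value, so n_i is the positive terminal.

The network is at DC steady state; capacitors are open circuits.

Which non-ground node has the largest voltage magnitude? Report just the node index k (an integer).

2

Element admittances at DC:
  Y(R1) = 0.1022 S between n1,n0
  Y(R2) = 0.09091 S between n0,n1
  Y(C1) = 0.000 S between n2,n3
  Y(R3) = 0.0002433 S between n3,n2
  Y(R4) = 0.09804 S between n3,n0
  V1: constraint V(n2)−V(n3) = 33.7
  V2: constraint V(n3)−V(n1) = 25.3
Assemble and solve the 5×5 MNA system:
  V(n1)=-8.518  V(n2)=50.48  V(n3)=16.78
  i(V1)=-0.008200  i(V2)=-1.645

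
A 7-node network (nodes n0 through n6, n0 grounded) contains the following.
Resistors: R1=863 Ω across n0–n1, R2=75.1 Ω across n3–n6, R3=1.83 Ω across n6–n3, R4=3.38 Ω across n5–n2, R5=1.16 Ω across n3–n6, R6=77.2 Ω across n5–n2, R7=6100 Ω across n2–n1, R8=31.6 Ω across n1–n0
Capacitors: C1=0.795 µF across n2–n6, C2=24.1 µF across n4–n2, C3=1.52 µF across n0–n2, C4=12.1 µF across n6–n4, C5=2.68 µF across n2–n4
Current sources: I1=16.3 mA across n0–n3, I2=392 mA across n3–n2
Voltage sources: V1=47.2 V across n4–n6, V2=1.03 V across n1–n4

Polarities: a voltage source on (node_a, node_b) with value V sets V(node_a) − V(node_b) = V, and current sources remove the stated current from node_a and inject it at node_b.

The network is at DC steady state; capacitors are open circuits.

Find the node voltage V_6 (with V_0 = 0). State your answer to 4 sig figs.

-47.73 V

Element admittances at DC:
  Y(R1) = 0.001159 S between n0,n1
  Y(C1) = 0.000 S between n2,n6
  Y(R2) = 0.01332 S between n3,n6
  Y(C2) = 0.000 S between n4,n2
  I1: injects 0.0163 A into n3 (from n0)
  Y(R3) = 0.5464 S between n6,n3
  Y(C3) = 0.000 S between n0,n2
  Y(R4) = 0.2959 S between n5,n2
  Y(R5) = 0.8621 S between n3,n6
  Y(R6) = 0.01295 S between n5,n2
  I2: injects 0.392 A into n2 (from n3)
  Y(C4) = 0.000 S between n6,n4
  Y(R7) = 0.0001639 S between n2,n1
  Y(R8) = 0.03165 S between n1,n0
  Y(C5) = 0.000 S between n2,n4
  V1: constraint V(n4)−V(n6) = 47.2
  V2: constraint V(n1)−V(n4) = 1.03
Assemble and solve the 8×8 MNA system:
  V(n1)=0.4969  V(n2)=2392  V(n3)=-48.00  V(n4)=-0.5331  V(n5)=2392  V(n6)=-47.73
  i(V1)=0.3757  i(V2)=0.3757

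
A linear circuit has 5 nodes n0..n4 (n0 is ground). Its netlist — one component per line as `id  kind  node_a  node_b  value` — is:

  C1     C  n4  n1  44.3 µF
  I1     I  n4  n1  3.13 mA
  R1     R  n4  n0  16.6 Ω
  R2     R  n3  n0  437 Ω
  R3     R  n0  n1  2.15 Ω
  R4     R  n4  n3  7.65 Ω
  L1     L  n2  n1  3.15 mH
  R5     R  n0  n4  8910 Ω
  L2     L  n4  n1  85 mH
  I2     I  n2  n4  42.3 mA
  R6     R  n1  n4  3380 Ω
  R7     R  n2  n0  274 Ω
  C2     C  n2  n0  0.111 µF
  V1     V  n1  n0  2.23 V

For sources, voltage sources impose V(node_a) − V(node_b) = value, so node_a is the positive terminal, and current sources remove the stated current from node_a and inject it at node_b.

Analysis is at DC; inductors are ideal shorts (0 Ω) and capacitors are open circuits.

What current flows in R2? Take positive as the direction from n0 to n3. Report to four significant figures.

-0.005015 A

Apply KCL at each of the 4 non-ground nodes and solve the resulting linear system.
Node n1: branches {C1, I1, R3, L1, L2, R6, V1} → V_1 = 2.230
Node n2: branches {L1, I2, R7, C2} → V_2 = 2.230
Node n3: branches {R2, R4} → V_3 = 2.192
Node n4: branches {C1, I1, R1, R4, R5, L2, I2, R6} → V_4 = 2.230
Source currents: i(L1)=-0.05044, i(L2)=-0.1004, i(V1)=-1.185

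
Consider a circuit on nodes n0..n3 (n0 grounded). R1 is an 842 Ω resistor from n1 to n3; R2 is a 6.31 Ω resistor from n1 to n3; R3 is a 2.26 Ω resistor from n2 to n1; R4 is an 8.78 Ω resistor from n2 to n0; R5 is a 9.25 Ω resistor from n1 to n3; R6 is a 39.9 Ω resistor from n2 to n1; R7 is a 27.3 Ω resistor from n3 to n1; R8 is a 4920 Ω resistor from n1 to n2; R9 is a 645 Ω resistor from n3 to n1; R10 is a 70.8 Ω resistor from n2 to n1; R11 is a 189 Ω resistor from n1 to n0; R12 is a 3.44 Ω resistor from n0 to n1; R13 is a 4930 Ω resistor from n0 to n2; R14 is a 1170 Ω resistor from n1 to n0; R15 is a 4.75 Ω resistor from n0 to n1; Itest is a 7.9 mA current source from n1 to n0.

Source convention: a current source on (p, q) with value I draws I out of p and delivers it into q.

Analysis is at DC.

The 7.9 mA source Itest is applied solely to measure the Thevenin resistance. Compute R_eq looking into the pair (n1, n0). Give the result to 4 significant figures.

Apply KCL at each of the 3 non-ground nodes and solve the resulting linear system.
Node n1: branches {R1, R2, R3, R5, R6, R7, R8, R9, R10, R11, R12, R14, R15, Itest} → V_1 = -0.01317
Node n2: branches {R3, R4, R6, R8, R10, R13} → V_2 = -0.01065
Node n3: branches {R1, R2, R5, R7, R9} → V_3 = -0.01317

R_eq = 1.668 Ω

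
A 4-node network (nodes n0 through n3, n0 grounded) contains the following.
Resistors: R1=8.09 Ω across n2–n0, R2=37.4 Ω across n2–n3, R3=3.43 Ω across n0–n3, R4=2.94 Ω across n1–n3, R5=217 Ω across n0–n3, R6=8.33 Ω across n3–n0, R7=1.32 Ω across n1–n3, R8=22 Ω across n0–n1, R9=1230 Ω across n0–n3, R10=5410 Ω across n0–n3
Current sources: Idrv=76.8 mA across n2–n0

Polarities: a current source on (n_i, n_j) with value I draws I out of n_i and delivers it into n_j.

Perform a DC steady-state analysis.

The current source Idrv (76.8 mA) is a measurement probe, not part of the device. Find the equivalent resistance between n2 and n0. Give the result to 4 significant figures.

Apply KCL at each of the 3 non-ground nodes and solve the resulting linear system.
Node n1: branches {R4, R7, R8} → V_1 = -0.02716
Node n2: branches {R1, R2, Idrv} → V_2 = -0.5158
Node n3: branches {R2, R3, R4, R5, R6, R7, R9, R10} → V_3 = -0.02829

R_eq = 6.717 Ω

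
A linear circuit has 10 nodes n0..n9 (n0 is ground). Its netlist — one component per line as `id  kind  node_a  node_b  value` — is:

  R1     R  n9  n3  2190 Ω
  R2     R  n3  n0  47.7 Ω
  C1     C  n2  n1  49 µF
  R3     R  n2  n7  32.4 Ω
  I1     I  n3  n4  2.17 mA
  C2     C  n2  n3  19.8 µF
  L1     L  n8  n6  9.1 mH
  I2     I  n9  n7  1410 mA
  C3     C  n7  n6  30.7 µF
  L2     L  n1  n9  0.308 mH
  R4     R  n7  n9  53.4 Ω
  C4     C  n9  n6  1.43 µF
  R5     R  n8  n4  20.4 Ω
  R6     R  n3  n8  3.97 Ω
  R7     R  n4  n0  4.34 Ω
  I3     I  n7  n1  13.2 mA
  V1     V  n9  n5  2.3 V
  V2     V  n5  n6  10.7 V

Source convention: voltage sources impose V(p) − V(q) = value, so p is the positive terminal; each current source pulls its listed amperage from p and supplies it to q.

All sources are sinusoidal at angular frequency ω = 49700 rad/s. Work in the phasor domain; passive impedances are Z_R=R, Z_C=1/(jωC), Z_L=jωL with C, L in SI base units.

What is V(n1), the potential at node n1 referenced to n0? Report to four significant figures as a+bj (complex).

-0.1400-0.1853j V

MNA unknowns: 9 node voltages V₁..V_9 plus 2 source currents (V1, V2)
R1: Y=0.0004566+0.000j on G[9,3]
R2: Y=0.02096+0.000j on G[3,0]
C1: Y=0.000+2.435j on G[2,1]
R3: Y=0.03086+0.000j on G[2,7]
I1: z[3]−=0.00217, z[4]+=0.00217
C2: Y=0.000+0.9841j on G[2,3]
L1: Y=0.000-0.002211j on G[8,6]
I2: z[9]−=1.41, z[7]+=1.41
C3: Y=0.000+1.526j on G[7,6]
L2: Y=0.000-0.06533j on G[1,9]
R4: Y=0.01873+0.000j on G[7,9]
C4: Y=0.000+0.07107j on G[9,6]
R5: Y=0.04902+0.000j on G[8,4]
R6: Y=0.2519+0.000j on G[3,8]
R7: Y=0.2304+0.000j on G[4,0]
I3: z[7]−=0.0132, z[1]+=0.0132
V1: row V9−V5=2.3, i_V1 at 9,5
V2: row V5−V6=10.7, i_V2 at 5,6
solve → V1=-0.1400-0.1853j, V2=-0.08560-0.04948j, V3=-0.05847-0.06082j, V4=0.005320+0.005533j, V5=-0.4124+4.677j, V6=-11.11+4.677j, V7=-11.17+3.377j, V8=-0.01394+0.03154j, V9=1.888+4.677j
aux → i_V1=-1.973-0.8180j, i_V2=-1.973-0.8180j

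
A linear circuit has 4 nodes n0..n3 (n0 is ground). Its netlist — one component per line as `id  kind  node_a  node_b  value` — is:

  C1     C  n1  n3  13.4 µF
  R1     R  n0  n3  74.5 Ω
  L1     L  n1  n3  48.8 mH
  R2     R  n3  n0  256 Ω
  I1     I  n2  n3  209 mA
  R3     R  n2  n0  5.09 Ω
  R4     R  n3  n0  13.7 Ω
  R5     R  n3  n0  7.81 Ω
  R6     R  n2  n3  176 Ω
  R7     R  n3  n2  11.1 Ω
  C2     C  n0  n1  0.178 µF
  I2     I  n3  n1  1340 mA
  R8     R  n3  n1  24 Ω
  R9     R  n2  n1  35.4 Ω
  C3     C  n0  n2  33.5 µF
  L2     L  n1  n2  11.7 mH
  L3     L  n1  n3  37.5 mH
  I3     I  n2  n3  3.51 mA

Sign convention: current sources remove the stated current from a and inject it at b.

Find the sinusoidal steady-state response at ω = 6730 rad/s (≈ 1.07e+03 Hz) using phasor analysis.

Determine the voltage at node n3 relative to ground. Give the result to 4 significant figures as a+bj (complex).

MNA unknowns: 3 node voltages V₁..V_3
C1: Y=0.000+0.09018j on G[1,3]
R1: Y=0.01342+0.000j on G[0,3]
L1: Y=0.000-0.003045j on G[1,3]
R2: Y=0.003906+0.000j on G[3,0]
I1: z[2]−=0.209, z[3]+=0.209
R3: Y=0.1965+0.000j on G[2,0]
R4: Y=0.07299+0.000j on G[3,0]
R5: Y=0.1280+0.000j on G[3,0]
R6: Y=0.005682+0.000j on G[2,3]
R7: Y=0.09009+0.000j on G[3,2]
C2: Y=0.000+0.001198j on G[0,1]
I2: z[3]−=1.34, z[1]+=1.34
R8: Y=0.04167+0.000j on G[3,1]
R9: Y=0.02825+0.000j on G[2,1]
C3: Y=0.000+0.2255j on G[0,2]
L2: Y=0.000-0.01270j on G[1,2]
L3: Y=0.000-0.003962j on G[1,3]
I3: z[2]−=0.00351, z[3]+=0.00351
solve → V1=8.852-8.650j, V2=-0.5482-0.4687j, V3=-0.03817+0.9391j

-0.03817+0.9391j V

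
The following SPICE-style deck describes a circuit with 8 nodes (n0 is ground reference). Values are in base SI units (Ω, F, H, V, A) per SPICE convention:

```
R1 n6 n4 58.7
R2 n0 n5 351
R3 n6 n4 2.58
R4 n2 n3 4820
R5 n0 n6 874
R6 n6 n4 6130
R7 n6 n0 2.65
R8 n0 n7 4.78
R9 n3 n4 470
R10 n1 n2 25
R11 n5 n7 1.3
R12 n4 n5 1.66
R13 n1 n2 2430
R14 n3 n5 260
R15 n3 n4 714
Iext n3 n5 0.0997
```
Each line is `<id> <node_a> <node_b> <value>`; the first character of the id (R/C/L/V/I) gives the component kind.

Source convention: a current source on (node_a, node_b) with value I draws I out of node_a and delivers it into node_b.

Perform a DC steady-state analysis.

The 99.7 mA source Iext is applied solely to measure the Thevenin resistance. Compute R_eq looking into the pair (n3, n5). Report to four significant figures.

Apply KCL at each of the 7 non-ground nodes and solve the resulting linear system.
Node n1: branches {R10, R13} → V_1 = -13.52
Node n2: branches {R4, R10, R13} → V_2 = -13.52
Node n3: branches {R4, R9, R14, R15, Iext} → V_3 = -13.52
Node n4: branches {R1, R3, R6, R9, R12, R15} → V_4 = -0.03167
Node n5: branches {R2, R11, R12, R14, Iext} → V_5 = 0.03702
Node n6: branches {R1, R3, R5, R6, R7} → V_6 = -0.01637
Node n7: branches {R8, R11} → V_7 = 0.02911

R_eq = 135.9 Ω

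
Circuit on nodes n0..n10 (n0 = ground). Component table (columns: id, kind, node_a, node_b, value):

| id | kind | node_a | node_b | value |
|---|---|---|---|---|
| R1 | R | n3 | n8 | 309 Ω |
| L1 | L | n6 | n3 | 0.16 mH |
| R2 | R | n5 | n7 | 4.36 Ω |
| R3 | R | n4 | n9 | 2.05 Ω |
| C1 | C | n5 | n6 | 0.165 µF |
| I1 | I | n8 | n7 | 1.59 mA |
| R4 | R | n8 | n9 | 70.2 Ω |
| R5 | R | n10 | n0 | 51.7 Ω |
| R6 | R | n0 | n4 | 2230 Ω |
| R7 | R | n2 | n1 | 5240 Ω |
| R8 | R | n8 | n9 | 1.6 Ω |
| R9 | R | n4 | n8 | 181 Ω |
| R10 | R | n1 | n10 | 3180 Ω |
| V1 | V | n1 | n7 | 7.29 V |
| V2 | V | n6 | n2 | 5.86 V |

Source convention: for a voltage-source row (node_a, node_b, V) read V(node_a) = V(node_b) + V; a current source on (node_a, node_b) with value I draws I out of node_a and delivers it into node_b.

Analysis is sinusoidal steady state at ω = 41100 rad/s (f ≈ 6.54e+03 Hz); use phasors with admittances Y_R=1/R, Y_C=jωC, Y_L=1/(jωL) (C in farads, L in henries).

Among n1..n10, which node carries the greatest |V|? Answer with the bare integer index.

2

Apply KCL at each of the 10 non-ground nodes and solve the resulting linear system.
Node n1: branches {R7, R10, V1} → V_1 = 4.340+0.1869j
Node n2: branches {R7, V2} → V_2 = -8.783-0.1454j
Node n3: branches {R1, L1} → V_3 = -2.923-0.1470j
Node n4: branches {R3, R6, R9} → V_4 = -2.995-0.1290j
Node n5: branches {R2, C1} → V_5 = -2.940+0.1874j
Node n6: branches {L1, C1, V2} → V_6 = -2.923-0.1454j
Node n7: branches {R2, I1, V1} → V_7 = -2.950+0.1869j
Node n8: branches {R1, I1, R4, R8, R9} → V_8 = -2.999-0.1292j
Node n9: branches {R3, R4, R8} → V_9 = -2.997-0.1291j
Node n10: branches {R5, R10} → V_10 = 0.06943+0.002990j
Source currents: i(V1)=-0.003847-0.0001212j, i(V2)=-0.002504-6.342e-05j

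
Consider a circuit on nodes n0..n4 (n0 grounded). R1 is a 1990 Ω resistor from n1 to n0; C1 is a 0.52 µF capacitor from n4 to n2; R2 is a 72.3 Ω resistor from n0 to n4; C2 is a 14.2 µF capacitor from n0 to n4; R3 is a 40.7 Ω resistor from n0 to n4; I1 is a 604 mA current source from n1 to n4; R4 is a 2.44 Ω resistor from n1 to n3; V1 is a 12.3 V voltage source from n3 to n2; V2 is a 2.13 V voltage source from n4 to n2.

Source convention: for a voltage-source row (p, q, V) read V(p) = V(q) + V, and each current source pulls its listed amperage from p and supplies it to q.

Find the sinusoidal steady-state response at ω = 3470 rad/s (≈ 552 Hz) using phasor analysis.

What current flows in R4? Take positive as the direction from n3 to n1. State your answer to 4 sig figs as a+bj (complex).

Element admittances at ω=3470 rad/s:
  Y(R1) = 0.0005025+0.000j S between n1,n0
  Y(C1) = 0.000+0.001804j S between n4,n2
  Y(R2) = 0.01383+0.000j S between n0,n4
  Y(C2) = 0.000+0.04927j S between n0,n4
  Y(R3) = 0.02457+0.000j S between n0,n4
  I1: injects 0.604 A into n4 (from n1)
  Y(R4) = 0.4098+0.000j S between n1,n3
  V1: constraint V(n3)−V(n2) = 12.3
  V2: constraint V(n4)−V(n2) = 2.13
Assemble and solve the 6×6 MNA system:
  V(n1)=8.643+0.05450j  V(n2)=-2.173+0.05457j  V(n3)=10.13+0.05457j  V(n4)=-0.04308+0.05457j
  i(V1)=-0.6083-2.739e-05j  i(V2)=0.6083-0.003816j

0.6083+2.739e-05j A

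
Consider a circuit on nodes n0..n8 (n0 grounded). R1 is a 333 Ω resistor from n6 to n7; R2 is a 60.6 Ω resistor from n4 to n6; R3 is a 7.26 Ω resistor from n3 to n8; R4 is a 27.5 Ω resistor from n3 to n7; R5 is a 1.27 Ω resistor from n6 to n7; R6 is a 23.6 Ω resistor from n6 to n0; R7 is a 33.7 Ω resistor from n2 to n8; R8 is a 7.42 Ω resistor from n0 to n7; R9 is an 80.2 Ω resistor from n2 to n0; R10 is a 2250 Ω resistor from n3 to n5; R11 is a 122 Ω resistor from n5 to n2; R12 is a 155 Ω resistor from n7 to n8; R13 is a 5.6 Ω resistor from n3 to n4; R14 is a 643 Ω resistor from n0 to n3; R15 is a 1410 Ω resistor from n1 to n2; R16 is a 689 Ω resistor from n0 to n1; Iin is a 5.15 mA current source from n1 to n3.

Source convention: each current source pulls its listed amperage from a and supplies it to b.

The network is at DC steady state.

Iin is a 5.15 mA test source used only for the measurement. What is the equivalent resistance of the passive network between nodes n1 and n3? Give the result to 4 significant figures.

R_eq = 477.5 Ω

Element admittances at DC:
  Y(R1) = 0.003003 S between n6,n7
  Y(R2) = 0.01650 S between n4,n6
  Y(R3) = 0.1377 S between n3,n8
  Y(R4) = 0.03636 S between n3,n7
  Y(R5) = 0.7874 S between n6,n7
  Y(R6) = 0.04237 S between n6,n0
  Y(R7) = 0.02967 S between n2,n8
  Y(R8) = 0.1348 S between n0,n7
  Y(R9) = 0.01247 S between n2,n0
  Y(R10) = 0.0004444 S between n3,n5
  Y(R11) = 0.008197 S between n5,n2
  Y(R12) = 0.006452 S between n7,n8
  Y(R13) = 0.1786 S between n3,n4
  Y(R14) = 0.001555 S between n0,n3
  Y(R15) = 0.0007092 S between n1,n2
  Y(R16) = 0.001451 S between n0,n1
  Iin: injects 0.00515 A into n3 (from n1)
Assemble and solve the 8×8 MNA system:
  V(n1)=-2.382  V(n2)=0.004432  V(n3)=0.07683  V(n4)=0.07190  V(n5)=0.008155  V(n6)=0.01862  V(n7)=0.01850  V(n8)=0.06231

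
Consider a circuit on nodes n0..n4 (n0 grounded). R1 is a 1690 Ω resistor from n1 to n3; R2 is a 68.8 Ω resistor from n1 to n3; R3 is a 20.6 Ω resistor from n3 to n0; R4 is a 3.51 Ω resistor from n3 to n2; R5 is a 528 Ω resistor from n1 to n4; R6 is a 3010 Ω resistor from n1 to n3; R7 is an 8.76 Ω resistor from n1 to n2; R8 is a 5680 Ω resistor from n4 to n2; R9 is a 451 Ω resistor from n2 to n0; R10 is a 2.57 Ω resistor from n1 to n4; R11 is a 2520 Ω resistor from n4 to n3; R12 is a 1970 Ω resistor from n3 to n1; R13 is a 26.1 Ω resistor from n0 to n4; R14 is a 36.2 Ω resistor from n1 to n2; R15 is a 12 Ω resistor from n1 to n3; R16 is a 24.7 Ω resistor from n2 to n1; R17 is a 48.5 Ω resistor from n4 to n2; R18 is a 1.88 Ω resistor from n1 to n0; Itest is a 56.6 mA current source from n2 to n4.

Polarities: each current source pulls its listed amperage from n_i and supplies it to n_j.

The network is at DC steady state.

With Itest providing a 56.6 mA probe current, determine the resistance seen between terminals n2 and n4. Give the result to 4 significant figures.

R_eq = 5.232 Ω

MNA unknowns: 4 node voltages V₁..V_4
R1: Y=0.0005917 on G[1,3]
R2: Y=0.01453 on G[1,3]
R3: Y=0.04854 on G[3,0]
R4: Y=0.2849 on G[3,2]
R5: Y=0.001894 on G[1,4]
R6: Y=0.0003322 on G[1,3]
R7: Y=0.1142 on G[1,2]
R8: Y=0.0001761 on G[4,2]
R9: Y=0.002217 on G[2,0]
R10: Y=0.3891 on G[1,4]
R11: Y=0.0003968 on G[4,3]
R12: Y=0.0005076 on G[3,1]
R13: Y=0.03831 on G[0,4]
R14: Y=0.02762 on G[1,2]
R15: Y=0.08333 on G[1,3]
R16: Y=0.04049 on G[2,1]
R17: Y=0.02062 on G[4,2]
R18: Y=0.5319 on G[1,0]
Itest: z[2]−=0.0566, z[4]+=0.0566
solve → V1=0.002641, V2=-0.1764, V3=-0.1153, V4=0.1197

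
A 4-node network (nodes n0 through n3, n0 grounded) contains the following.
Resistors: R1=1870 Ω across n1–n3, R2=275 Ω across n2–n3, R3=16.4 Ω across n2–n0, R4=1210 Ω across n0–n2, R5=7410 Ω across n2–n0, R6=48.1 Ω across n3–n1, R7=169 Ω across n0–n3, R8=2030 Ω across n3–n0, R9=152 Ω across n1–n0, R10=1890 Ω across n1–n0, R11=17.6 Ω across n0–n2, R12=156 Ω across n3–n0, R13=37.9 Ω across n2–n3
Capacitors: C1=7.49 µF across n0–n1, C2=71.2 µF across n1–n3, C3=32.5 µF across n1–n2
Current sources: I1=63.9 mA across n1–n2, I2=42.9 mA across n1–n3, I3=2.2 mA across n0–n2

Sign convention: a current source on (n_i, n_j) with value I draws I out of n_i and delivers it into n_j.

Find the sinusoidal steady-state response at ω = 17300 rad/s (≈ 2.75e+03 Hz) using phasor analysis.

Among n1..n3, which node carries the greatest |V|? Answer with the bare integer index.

MNA unknowns: 3 node voltages V₁..V_3
R1: Y=0.0005348+0.000j on G[1,3]
R2: Y=0.003636+0.000j on G[2,3]
R3: Y=0.06098+0.000j on G[2,0]
C1: Y=0.000+0.1296j on G[0,1]
I1: z[1]−=0.0639, z[2]+=0.0639
R4: Y=0.0008264+0.000j on G[0,2]
R5: Y=0.0001350+0.000j on G[2,0]
R6: Y=0.02079+0.000j on G[3,1]
R7: Y=0.005917+0.000j on G[0,3]
R8: Y=0.0004926+0.000j on G[3,0]
C2: Y=0.000+1.232j on G[1,3]
R9: Y=0.006579+0.000j on G[1,0]
R10: Y=0.0005291+0.000j on G[1,0]
I2: z[1]−=0.0429, z[3]+=0.0429
C3: Y=0.000+0.5622j on G[1,2]
R11: Y=0.05682+0.000j on G[0,2]
R12: Y=0.006410+0.000j on G[3,0]
R13: Y=0.02639+0.000j on G[2,3]
I3: z[0]−=0.0022, z[2]+=0.0022
solve → V1=0.04725+0.04763j, V2=0.06270-0.05580j, V3=0.04605+0.01286j

2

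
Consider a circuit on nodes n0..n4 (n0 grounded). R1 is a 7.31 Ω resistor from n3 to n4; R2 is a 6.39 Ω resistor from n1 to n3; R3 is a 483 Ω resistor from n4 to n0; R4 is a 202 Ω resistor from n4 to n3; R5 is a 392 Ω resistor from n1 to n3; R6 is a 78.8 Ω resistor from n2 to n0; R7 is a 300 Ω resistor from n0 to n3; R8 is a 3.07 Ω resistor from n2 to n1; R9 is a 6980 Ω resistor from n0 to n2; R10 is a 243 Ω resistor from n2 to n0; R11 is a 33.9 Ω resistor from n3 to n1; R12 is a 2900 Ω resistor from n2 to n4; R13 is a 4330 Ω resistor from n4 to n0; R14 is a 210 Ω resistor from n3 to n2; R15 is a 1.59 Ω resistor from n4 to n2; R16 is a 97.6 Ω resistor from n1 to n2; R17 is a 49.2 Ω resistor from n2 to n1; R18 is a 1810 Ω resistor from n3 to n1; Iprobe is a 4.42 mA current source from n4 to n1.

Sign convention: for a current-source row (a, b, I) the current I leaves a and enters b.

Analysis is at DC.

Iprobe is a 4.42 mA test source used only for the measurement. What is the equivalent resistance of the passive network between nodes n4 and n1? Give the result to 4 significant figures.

R_eq = 3.235 Ω

Apply KCL at each of the 4 non-ground nodes and solve the resulting linear system.
Node n1: branches {R2, R5, R8, R11, R16, R17, R18, Iprobe} → V_1 = 0.009213
Node n2: branches {R6, R8, R9, R10, R12, R14, R15, R16, R17} → V_2 = 9.725e-05
Node n3: branches {R1, R2, R4, R5, R7, R11, R14, R18} → V_3 = 0.003015
Node n4: branches {R1, R3, R4, R12, R13, R15, Iprobe} → V_4 = -0.005084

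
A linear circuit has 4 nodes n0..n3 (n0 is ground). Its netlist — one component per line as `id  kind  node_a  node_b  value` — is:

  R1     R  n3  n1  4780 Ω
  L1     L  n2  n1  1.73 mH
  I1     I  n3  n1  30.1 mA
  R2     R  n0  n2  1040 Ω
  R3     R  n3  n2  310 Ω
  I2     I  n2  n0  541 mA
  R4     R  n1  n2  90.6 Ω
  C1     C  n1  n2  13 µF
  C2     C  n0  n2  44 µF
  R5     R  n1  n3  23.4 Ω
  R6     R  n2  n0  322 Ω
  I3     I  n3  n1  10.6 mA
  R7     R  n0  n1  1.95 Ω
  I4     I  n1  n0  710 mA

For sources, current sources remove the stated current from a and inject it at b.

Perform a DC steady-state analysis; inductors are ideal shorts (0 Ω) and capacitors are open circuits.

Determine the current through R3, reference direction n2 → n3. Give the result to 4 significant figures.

0.002844 A

Apply KCL at each of the 3 non-ground nodes and solve the resulting linear system.
Node n1: branches {R1, L1, I1, R4, C1, R5, I3, R7, I4} → V_1 = -2.420
Node n2: branches {L1, R2, R3, I2, R4, C1, C2, R6} → V_2 = -2.420
Node n3: branches {R1, I1, R3, R5, I3} → V_3 = -3.302
Source currents: i(L1)=-0.5340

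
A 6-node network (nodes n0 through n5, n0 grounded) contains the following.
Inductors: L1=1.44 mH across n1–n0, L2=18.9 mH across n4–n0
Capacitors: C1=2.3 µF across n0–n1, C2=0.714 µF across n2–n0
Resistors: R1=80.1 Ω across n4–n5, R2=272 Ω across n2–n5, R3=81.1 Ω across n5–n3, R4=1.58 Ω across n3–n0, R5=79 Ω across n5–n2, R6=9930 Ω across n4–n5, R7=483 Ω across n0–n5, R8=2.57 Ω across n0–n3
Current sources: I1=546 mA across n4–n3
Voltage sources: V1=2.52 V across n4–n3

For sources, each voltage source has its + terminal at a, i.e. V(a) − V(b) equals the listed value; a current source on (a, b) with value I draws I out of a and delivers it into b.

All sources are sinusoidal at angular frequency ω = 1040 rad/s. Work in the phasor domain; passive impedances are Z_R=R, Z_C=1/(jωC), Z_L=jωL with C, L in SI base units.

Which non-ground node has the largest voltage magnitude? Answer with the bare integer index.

MNA unknowns: 5 node voltages V₁..V_5 plus 1 source current (V1)
L1: Y=0.000-0.6677j on G[1,0]
C1: Y=0.000+0.002392j on G[0,1]
R1: Y=0.01248+0.000j on G[4,5]
R2: Y=0.003676+0.000j on G[2,5]
L2: Y=0.000-0.05088j on G[4,0]
R3: Y=0.01233+0.000j on G[5,3]
R4: Y=0.6329+0.000j on G[3,0]
R5: Y=0.01266+0.000j on G[5,2]
R6: Y=0.0001007+0.000j on G[4,5]
I1: z[4]−=0.546, z[3]+=0.546
R7: Y=0.002070+0.000j on G[0,5]
C2: Y=0.000+0.0007426j on G[2,0]
R8: Y=0.3891+0.000j on G[0,3]
V1: row V4−V3=2.52, i_V1 at 4,3
solve → V1=0.000+0.000j, V2=1.169+0.02915j, V3=-0.008518+0.1240j, V4=2.511+0.1240j, V5=1.168+0.08231j
aux → i_V1=-0.5692+0.1272j

4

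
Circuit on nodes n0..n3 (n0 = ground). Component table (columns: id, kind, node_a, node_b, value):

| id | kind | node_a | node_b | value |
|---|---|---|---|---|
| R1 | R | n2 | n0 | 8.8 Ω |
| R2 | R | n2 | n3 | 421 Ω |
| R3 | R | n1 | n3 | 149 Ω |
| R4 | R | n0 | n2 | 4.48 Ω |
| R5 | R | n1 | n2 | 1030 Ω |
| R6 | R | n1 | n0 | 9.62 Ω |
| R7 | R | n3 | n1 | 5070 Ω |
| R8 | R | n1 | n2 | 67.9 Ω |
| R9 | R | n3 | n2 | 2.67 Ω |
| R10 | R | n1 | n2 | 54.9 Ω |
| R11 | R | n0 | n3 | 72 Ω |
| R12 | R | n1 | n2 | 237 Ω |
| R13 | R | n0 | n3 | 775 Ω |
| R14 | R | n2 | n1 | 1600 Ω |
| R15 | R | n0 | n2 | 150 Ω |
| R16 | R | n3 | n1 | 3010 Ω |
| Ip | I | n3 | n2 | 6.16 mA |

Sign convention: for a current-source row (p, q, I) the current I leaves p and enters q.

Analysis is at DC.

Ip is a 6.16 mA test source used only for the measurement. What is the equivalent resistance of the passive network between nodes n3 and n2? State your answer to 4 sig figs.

Element admittances at DC:
  Y(R1) = 0.1136 S between n2,n0
  Y(R2) = 0.002375 S between n2,n3
  Y(R3) = 0.006711 S between n1,n3
  Y(R4) = 0.2232 S between n0,n2
  Y(R5) = 0.0009709 S between n1,n2
  Y(R6) = 0.1040 S between n1,n0
  Y(R7) = 0.0001972 S between n3,n1
  Y(R8) = 0.01473 S between n1,n2
  Y(R9) = 0.3745 S between n3,n2
  Y(R10) = 0.01821 S between n1,n2
  Y(R11) = 0.01389 S between n0,n3
  Y(R12) = 0.004219 S between n1,n2
  Y(R13) = 0.001290 S between n0,n3
  Y(R14) = 0.0006250 S between n2,n1
  Y(R15) = 0.006667 S between n0,n2
  Y(R16) = 0.0003322 S between n3,n1
  Ip: injects 0.00616 A into n2 (from n3)
Assemble and solve the 3×3 MNA system:
  V(n1)=-0.0005019  V(n2)=0.0008005  V(n3)=-0.01468

R_eq = 2.513 Ω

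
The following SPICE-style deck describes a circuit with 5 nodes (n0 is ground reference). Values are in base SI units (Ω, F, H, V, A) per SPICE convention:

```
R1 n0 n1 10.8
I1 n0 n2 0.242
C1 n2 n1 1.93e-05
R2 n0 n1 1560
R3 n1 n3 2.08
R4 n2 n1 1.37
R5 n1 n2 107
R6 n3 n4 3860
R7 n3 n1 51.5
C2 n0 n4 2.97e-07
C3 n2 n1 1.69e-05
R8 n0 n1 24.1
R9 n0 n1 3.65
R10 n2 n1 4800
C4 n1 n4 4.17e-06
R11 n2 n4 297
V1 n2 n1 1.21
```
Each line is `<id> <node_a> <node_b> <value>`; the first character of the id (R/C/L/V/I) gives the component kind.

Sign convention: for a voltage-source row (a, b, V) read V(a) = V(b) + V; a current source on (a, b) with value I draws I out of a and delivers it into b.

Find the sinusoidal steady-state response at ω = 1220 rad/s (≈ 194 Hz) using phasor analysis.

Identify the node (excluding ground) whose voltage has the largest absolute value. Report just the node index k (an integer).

Apply KCL at each of the 4 non-ground nodes and solve the resulting linear system.
Node n1: branches {R1, C1, R2, R3, R4, R5, R7, C3, R8, R9, R10, C4, V1} → V_1 = 0.5916-0.0008060j
Node n2: branches {I1, C1, R4, R5, C3, R10, R11, V1} → V_2 = 1.802-0.0008060j
Node n3: branches {R3, R6, R7} → V_3 = 0.5918-0.001084j
Node n4: branches {R6, C2, C4, R11} → V_4 = 0.9091-0.5371j
Source currents: i(V1)=-0.6558-0.05524j

2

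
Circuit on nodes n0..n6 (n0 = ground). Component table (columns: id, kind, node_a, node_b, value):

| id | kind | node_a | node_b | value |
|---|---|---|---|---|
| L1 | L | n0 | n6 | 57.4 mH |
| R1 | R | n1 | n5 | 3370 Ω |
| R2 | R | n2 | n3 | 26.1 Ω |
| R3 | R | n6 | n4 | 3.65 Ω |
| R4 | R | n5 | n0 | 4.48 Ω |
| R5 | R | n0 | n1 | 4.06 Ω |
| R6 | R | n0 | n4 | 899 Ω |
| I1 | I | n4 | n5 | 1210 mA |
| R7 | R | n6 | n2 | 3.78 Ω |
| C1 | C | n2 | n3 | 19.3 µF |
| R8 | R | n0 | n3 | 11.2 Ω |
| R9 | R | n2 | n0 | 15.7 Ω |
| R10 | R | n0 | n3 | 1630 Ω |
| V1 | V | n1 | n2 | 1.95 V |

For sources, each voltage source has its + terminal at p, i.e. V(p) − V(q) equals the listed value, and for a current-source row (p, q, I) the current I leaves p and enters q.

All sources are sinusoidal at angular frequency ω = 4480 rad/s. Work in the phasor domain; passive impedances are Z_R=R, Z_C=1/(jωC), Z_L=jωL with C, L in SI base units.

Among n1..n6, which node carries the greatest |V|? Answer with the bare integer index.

MNA unknowns: 6 node voltages V₁..V_6 plus 1 source current (V1)
L1: Y=0.000-0.003889j on G[0,6]
R1: Y=0.0002967+0.000j on G[1,5]
R2: Y=0.03831+0.000j on G[2,3]
R3: Y=0.2740+0.000j on G[6,4]
R4: Y=0.2232+0.000j on G[5,0]
R5: Y=0.2463+0.000j on G[0,1]
R6: Y=0.001112+0.000j on G[0,4]
I1: z[4]−=1.21, z[5]+=1.21
R7: Y=0.2646+0.000j on G[6,2]
C1: Y=0.000+0.08646j on G[2,3]
R8: Y=0.08929+0.000j on G[0,3]
R9: Y=0.06369+0.000j on G[2,0]
R10: Y=0.0006135+0.000j on G[0,3]
V1: row V1−V2=1.95, i_V1 at 1,2
solve → V1=-2.720+0.2818j, V2=-4.670+0.2818j, V3=-2.511-1.372j, V4=-13.55+0.1455j, V5=5.410+0.0003741j, V6=-9.189+0.1461j
aux → i_V1=0.6723-0.06949j

4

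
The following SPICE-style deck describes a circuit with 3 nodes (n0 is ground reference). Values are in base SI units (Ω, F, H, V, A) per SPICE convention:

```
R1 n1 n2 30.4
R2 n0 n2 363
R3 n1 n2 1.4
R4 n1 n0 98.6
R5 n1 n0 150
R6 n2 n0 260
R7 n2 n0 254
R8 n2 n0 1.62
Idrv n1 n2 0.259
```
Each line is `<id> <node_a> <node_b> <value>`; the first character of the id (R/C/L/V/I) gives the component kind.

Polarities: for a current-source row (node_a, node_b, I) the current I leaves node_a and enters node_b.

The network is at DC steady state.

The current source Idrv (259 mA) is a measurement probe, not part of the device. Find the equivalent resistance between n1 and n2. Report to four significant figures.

Apply KCL at each of the 2 non-ground nodes and solve the resulting linear system.
Node n1: branches {R1, R3, R4, R5, Idrv} → V_1 = -0.3304
Node n2: branches {R1, R2, R3, R6, R7, R8, Idrv} → V_2 = 0.008845

R_eq = 1.310 Ω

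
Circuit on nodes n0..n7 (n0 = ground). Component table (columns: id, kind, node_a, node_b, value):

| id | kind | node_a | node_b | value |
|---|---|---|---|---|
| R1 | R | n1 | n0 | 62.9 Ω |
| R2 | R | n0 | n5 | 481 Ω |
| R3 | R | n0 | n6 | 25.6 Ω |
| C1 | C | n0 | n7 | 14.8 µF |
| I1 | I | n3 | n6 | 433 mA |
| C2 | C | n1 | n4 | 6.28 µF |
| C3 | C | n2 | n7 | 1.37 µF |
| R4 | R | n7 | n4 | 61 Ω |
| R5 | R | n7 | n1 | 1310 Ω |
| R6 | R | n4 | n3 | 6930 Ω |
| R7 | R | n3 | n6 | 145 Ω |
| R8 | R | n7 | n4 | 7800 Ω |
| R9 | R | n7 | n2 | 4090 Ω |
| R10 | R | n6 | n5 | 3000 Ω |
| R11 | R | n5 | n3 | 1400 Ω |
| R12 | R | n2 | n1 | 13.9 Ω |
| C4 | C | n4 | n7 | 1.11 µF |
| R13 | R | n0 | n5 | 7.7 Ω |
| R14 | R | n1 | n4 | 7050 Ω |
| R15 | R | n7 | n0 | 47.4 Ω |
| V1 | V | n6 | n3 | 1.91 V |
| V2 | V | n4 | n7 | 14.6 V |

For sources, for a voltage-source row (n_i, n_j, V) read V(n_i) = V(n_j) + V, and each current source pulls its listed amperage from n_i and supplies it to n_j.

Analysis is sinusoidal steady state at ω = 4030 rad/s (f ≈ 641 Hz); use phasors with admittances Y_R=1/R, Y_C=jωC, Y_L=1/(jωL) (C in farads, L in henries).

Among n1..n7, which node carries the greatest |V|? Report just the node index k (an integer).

MNA unknowns: 7 node voltages V₁..V_7 plus 2 source currents (V1, V2)
R1: Y=0.01590+0.000j on G[1,0]
R2: Y=0.002079+0.000j on G[0,5]
R3: Y=0.03906+0.000j on G[0,6]
C1: Y=0.000+0.05964j on G[0,7]
I1: z[3]−=0.433, z[6]+=0.433
C2: Y=0.000+0.02531j on G[1,4]
C3: Y=0.000+0.005521j on G[2,7]
R4: Y=0.01639+0.000j on G[7,4]
R5: Y=0.0007634+0.000j on G[7,1]
R6: Y=0.0001443+0.000j on G[4,3]
R7: Y=0.006897+0.000j on G[3,6]
R8: Y=0.0001282+0.000j on G[7,4]
R9: Y=0.0002445+0.000j on G[7,2]
R10: Y=0.0003333+0.000j on G[6,5]
R11: Y=0.0007143+0.000j on G[5,3]
R12: Y=0.07194+0.000j on G[2,1]
C4: Y=0.000+0.004473j on G[4,7]
R13: Y=0.1299+0.000j on G[0,5]
R14: Y=0.0001418+0.000j on G[1,4]
R15: Y=0.02110+0.000j on G[7,0]
V1: row V6−V3=1.91, i_V1 at 6,3
V2: row V4−V7=14.6, i_V2 at 4,7
solve → V1=7.149+5.362j, V2=7.376+4.640j, V3=-1.824+0.004570j, V4=12.72+1.275j, V5=-0.009580+3.600e-05j, V6=0.08607+0.004570j, V7=-1.883+1.275j
aux → i_V1=0.4164-0.0001800j, i_V2=-0.3476-0.2058j

4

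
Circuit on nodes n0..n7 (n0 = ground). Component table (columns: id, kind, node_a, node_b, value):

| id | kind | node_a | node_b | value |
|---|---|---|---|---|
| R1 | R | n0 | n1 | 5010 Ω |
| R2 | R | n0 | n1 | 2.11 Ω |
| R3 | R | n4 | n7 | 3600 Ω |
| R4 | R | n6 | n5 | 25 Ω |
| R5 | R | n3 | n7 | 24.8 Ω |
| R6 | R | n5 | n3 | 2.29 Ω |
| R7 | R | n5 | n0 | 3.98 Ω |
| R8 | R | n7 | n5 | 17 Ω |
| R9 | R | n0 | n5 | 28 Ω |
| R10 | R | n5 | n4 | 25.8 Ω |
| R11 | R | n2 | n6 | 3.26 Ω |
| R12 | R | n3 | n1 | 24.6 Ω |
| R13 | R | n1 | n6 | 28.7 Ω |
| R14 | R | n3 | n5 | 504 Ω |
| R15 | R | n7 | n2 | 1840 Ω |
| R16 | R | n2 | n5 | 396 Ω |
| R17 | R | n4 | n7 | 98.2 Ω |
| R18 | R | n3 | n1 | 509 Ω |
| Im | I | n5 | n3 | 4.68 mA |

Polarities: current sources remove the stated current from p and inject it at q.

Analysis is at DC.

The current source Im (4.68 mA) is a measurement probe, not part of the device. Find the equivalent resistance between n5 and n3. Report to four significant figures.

R_eq = 2.004 Ω

Apply KCL at each of the 7 non-ground nodes and solve the resulting linear system.
Node n1: branches {R1, R2, R12, R13, R18} → V_1 = 0.0006276
Node n2: branches {R11, R15, R16} → V_2 = -0.0002695
Node n3: branches {R5, R6, R12, R14, R18, Im} → V_3 = 0.008343
Node n4: branches {R3, R10, R17} → V_4 = -0.0002913
Node n5: branches {R4, R6, R7, R8, R9, R10, R14, R16, Im} → V_5 = -0.001037
Node n6: branches {R4, R11, R13} → V_6 = -0.0002680
Node n7: branches {R3, R5, R8, R15, R17} → V_7 = 0.002471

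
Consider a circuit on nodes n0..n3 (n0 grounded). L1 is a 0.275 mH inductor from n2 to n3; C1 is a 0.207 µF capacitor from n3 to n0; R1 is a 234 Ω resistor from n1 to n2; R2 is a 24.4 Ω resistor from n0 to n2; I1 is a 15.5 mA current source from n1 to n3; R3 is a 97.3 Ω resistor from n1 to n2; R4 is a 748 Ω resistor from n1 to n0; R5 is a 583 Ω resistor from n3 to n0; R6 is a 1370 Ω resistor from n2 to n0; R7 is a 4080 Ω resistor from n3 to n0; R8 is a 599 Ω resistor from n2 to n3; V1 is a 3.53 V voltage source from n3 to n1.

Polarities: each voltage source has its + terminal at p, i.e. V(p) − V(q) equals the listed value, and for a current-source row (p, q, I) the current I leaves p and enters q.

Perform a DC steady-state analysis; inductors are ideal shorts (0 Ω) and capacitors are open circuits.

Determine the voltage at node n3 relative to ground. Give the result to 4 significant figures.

MNA unknowns: 3 node voltages V₁..V_3 plus 2 source currents (L1, V1)
L1: row V2−V3=0, i_L1 at 2,3
C1: Y=0.000 on G[3,0]
R1: Y=0.004274 on G[1,2]
R2: Y=0.04098 on G[0,2]
I1: z[1]−=0.0155, z[3]+=0.0155
R3: Y=0.01028 on G[1,2]
R4: Y=0.001337 on G[1,0]
R5: Y=0.001715 on G[3,0]
R6: Y=0.0007299 on G[2,0]
R7: Y=0.0002451 on G[3,0]
R8: Y=0.001669 on G[2,3]
V1: row V3−V1=3.53, i_V1 at 3,1
solve → V1=-3.425, V2=0.1048, V3=0.1048
aux → i_L1=-0.05574, i_V1=-0.04044

0.1048 V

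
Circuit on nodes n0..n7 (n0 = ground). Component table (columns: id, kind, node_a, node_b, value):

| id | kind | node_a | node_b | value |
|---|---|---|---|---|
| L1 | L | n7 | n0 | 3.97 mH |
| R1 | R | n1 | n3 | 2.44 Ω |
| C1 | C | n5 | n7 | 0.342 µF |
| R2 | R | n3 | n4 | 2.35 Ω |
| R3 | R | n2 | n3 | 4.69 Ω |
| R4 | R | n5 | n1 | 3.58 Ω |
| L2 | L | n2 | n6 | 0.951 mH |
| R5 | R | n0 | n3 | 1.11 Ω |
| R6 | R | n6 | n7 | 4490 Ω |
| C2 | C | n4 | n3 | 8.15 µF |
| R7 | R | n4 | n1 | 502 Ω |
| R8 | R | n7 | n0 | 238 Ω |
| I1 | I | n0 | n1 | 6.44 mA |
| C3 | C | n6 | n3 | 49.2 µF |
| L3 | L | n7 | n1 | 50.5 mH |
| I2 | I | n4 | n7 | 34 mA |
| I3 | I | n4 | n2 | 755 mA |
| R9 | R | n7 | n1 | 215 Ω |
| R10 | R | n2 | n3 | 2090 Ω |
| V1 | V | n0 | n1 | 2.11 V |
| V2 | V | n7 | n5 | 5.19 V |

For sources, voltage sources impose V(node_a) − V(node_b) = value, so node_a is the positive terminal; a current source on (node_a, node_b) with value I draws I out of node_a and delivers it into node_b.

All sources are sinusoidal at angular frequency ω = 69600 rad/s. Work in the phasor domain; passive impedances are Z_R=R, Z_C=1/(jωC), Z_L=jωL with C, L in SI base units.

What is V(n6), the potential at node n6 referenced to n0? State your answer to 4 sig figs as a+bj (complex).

MNA unknowns: 7 node voltages V₁..V_7 plus 2 source currents (V1, V2)
L1: Y=0.000-0.003619j on G[7,0]
R1: Y=0.4098+0.000j on G[1,3]
C1: Y=0.000+0.02380j on G[5,7]
R2: Y=0.4255+0.000j on G[3,4]
R3: Y=0.2132+0.000j on G[2,3]
R4: Y=0.2793+0.000j on G[5,1]
L2: Y=0.000-0.01511j on G[2,6]
R5: Y=0.9009+0.000j on G[0,3]
R6: Y=0.0002227+0.000j on G[6,7]
C2: Y=0.000+0.5672j on G[4,3]
R7: Y=0.001992+0.000j on G[4,1]
R8: Y=0.004202+0.000j on G[7,0]
I1: z[0]−=0.00644, z[1]+=0.00644
C3: Y=0.000+3.424j on G[6,3]
L3: Y=0.000-0.0002845j on G[7,1]
I2: z[4]−=0.034, z[7]+=0.034
I3: z[4]−=0.755, z[2]+=0.755
R9: Y=0.004651+0.000j on G[7,1]
R10: Y=0.0004785+0.000j on G[2,3]
V1: row V0−V1=2.11, i_V1 at 0,1
V2: row V7−V5=5.19, i_V2 at 7,5
solve → V1=-2.110+0.000j, V2=2.829+0.2483j, V3=-0.6862-0.001343j, V4=-1.357+0.8889j, V5=-2.124+0.04358j, V6=-0.7018-0.002695j, V7=3.066+0.04358j
aux → i_V1=-0.6116-0.01212j, i_V2=-0.003964-0.1114j

-0.7018-0.002695j V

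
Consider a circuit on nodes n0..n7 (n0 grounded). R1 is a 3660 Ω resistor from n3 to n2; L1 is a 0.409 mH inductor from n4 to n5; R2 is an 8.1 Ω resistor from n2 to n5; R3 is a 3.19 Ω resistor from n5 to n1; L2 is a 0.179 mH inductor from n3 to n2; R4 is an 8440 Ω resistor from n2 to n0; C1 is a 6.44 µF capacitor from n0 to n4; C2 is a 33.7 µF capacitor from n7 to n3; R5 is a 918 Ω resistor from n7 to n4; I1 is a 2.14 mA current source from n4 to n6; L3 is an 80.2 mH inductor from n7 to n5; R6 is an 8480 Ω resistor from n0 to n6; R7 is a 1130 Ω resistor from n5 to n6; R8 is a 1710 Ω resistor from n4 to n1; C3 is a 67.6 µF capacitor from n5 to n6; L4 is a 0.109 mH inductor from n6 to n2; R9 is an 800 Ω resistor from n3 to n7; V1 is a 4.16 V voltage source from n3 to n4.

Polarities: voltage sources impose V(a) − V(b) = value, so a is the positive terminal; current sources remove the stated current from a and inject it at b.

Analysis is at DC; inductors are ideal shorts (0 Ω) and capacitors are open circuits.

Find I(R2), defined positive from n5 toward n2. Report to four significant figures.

-0.5136 A

MNA unknowns: 7 node voltages V₁..V_7 plus 5 source currents (L1, L2, L3, L4, V1)
R1: Y=0.0002732 on G[3,2]
L1: row V4−V5=0, i_L1 at 4,5
R2: Y=0.1235 on G[2,5]
R3: Y=0.3135 on G[5,1]
L2: row V3−V2=0, i_L2 at 3,2
R4: Y=0.0001185 on G[2,0]
C1: Y=0.000 on G[0,4]
C2: Y=0.000 on G[7,3]
R5: Y=0.001089 on G[7,4]
I1: z[4]−=0.00214, z[6]+=0.00214
L3: row V7−V5=0, i_L3 at 7,5
R6: Y=0.0001179 on G[0,6]
R7: Y=0.0008850 on G[5,6]
R8: Y=0.0005848 on G[4,1]
C3: Y=0.000 on G[5,6]
L4: row V6−V2=0, i_L4 at 6,2
R9: Y=0.001250 on G[3,7]
V1: row V3−V4=4.16, i_V1 at 3,4
solve → V1=-4.160, V2=0.000, V3=0.000, V4=-4.160, V5=-4.160, V6=0.000, V7=-4.160
aux → i_L1=-0.5225, i_L2=0.5151, i_L3=0.005200, i_L4=-0.001541, i_V1=-0.5203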